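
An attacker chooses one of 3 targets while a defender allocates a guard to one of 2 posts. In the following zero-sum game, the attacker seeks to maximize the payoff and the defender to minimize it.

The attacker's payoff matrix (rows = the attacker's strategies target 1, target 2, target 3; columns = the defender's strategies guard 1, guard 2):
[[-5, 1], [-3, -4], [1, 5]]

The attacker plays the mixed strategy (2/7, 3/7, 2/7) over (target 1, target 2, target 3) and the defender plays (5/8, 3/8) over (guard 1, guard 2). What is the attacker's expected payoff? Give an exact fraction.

Against (5/8, 3/8), each row's expected payoff is target 1: -11/4; target 2: -27/8; target 3: 5/2.
Taking the (2/7, 3/7, 2/7)-weighted average: (2/7)·(-11/4) + (3/7)·(-27/8) + (2/7)·(5/2) = -85/56.

-85/56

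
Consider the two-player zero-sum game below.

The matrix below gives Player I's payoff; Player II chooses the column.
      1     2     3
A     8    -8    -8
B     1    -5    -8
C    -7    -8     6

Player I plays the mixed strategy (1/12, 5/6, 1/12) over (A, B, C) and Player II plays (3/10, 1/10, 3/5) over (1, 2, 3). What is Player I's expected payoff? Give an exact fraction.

-35/8

Against (3/10, 1/10, 3/5), each row's expected payoff is A: -16/5; B: -5; C: 7/10.
Taking the (1/12, 5/6, 1/12)-weighted average: (1/12)·(-16/5) + (5/6)·(-5) + (1/12)·(7/10) = -35/8.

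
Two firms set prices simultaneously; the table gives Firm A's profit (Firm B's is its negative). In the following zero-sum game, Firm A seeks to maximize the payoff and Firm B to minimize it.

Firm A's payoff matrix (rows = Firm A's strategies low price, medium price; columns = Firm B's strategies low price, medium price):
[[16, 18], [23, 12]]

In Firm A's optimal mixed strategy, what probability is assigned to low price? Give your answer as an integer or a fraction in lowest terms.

Row minima are 16 and 12, so Firm A's maximin is 16; column maxima are 23 and 18, so Firm B's minimax is 18. These differ, so the equilibrium is in mixed strategies.
Let Firm A play low price with probability p. Firm B is indifferent when 16p + 23(1−p) = 18p + 12(1−p), giving p = 11/13.

11/13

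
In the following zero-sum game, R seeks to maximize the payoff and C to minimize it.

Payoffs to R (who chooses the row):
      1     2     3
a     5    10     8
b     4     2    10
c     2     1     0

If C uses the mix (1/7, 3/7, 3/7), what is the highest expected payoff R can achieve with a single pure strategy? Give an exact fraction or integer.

a: (5)·(1/7) + (10)·(3/7) + (8)·(3/7) = 59/7.
b: (4)·(1/7) + (2)·(3/7) + (10)·(3/7) = 40/7.
c: (2)·(1/7) + (1)·(3/7) + (0)·(3/7) = 5/7.
The best pure response is a with expected payoff 59/7.

59/7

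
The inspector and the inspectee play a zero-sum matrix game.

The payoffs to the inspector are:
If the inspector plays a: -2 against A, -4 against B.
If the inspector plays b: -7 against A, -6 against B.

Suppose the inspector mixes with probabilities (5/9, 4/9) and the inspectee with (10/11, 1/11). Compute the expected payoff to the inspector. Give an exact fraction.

-424/99

Against (10/11, 1/11), each row's expected payoff is a: -24/11; b: -76/11.
Taking the (5/9, 4/9)-weighted average: (5/9)·(-24/11) + (4/9)·(-76/11) = -424/99.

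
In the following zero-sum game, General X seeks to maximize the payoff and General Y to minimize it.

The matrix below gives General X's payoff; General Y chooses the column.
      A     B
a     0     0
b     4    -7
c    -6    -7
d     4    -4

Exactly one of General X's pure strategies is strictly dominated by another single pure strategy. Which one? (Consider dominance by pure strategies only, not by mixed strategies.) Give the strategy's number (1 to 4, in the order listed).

Compare c with a: 0 > -6, 0 > -7.
So a strictly dominates c for General X; c is strictly dominated.

3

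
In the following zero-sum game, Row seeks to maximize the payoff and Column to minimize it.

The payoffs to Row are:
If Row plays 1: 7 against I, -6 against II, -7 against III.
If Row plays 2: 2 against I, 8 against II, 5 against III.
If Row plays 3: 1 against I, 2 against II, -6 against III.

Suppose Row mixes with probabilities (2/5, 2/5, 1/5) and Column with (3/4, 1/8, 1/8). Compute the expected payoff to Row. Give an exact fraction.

11/4

Against (3/4, 1/8, 1/8), each row's expected payoff is 1: 29/8; 2: 25/8; 3: 1/4.
Taking the (2/5, 2/5, 1/5)-weighted average: (2/5)·(29/8) + (2/5)·(25/8) + (1/5)·(1/4) = 11/4.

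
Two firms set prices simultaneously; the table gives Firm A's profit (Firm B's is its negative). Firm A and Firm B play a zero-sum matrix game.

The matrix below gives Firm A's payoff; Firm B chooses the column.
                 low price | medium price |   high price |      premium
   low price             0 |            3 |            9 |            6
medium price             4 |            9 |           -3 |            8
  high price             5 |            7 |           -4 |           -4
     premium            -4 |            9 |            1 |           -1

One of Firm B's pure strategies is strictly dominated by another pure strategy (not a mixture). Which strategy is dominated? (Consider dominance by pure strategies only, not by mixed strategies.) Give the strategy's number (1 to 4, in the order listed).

2

Firm B prefers columns that give Firm A less. Compare medium price with low price: 0 < 3, 4 < 9, 5 < 7, -4 < 9.
So low price strictly dominates medium price for Firm B; medium price is strictly dominated.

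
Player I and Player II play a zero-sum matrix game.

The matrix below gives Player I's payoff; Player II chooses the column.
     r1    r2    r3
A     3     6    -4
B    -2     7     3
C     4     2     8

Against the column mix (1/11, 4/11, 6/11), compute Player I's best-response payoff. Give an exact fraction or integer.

60/11

A: (3)·(1/11) + (6)·(4/11) + (-4)·(6/11) = 3/11.
B: (-2)·(1/11) + (7)·(4/11) + (3)·(6/11) = 4.
C: (4)·(1/11) + (2)·(4/11) + (8)·(6/11) = 60/11.
The best pure response is C with expected payoff 60/11.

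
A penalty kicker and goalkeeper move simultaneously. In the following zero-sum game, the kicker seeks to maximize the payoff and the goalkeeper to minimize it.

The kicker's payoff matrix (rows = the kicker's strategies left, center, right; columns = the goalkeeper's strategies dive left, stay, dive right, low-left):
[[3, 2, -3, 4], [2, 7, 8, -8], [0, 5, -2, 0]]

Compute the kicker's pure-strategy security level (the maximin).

The worst-case payoff for each row is left: -3, center: -8, right: -2.
The best of these is -2.

-2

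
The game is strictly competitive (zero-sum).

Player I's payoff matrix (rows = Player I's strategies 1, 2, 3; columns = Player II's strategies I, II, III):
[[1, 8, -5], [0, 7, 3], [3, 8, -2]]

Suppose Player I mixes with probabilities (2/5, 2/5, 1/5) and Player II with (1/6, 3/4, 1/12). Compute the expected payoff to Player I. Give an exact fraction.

173/30

Against (1/6, 3/4, 1/12), each row's expected payoff is 1: 23/4; 2: 11/2; 3: 19/3.
Taking the (2/5, 2/5, 1/5)-weighted average: (2/5)·(23/4) + (2/5)·(11/2) + (1/5)·(19/3) = 173/30.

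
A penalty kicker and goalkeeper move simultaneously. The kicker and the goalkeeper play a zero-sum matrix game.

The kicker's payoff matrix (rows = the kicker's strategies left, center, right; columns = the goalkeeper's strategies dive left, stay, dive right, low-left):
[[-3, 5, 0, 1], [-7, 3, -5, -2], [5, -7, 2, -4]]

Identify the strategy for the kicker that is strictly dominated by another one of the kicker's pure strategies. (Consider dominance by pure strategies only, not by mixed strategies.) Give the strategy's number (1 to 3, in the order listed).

2

Compare center with left: -3 > -7, 5 > 3, 0 > -5, 1 > -2.
So left strictly dominates center for the kicker; center is strictly dominated.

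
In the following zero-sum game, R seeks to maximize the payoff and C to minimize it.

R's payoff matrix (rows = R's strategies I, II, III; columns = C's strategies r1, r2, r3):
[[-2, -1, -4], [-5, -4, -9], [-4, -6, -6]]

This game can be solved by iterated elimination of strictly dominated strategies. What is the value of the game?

Column r1 is strictly dominated by r3 for C (-4<-2, -9<-5, -6<-4); eliminate r1.
Row II is strictly dominated by row I (-1>-4, -4>-9); eliminate II.
Row III is strictly dominated by row I (-1>-6, -4>-6); eliminate III.
Column r2 is strictly dominated by r3 for C (-4<-1); eliminate r2.
Only (I, r3) remains, with payoff -4.

-4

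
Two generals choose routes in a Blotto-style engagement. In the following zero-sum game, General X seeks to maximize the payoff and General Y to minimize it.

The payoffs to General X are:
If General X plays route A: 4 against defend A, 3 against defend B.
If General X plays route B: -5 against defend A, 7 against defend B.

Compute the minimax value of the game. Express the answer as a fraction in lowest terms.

Row minima are 3 and -5, so General X's maximin is 3; column maxima are 4 and 7, so General Y's minimax is 4. These differ, so the equilibrium is in mixed strategies.
Let General X play route A with probability p. General Y is indifferent when 4p − 5(1−p) = 3p + 7(1−p), giving p = 12/13.
Let General Y play defend A with probability q. General X is indifferent when 4q + 3(1−q) = −5q + 7(1−q), giving q = 4/13.
The value is 4·(4/13) + (3)·(9/13) = 43/13.

43/13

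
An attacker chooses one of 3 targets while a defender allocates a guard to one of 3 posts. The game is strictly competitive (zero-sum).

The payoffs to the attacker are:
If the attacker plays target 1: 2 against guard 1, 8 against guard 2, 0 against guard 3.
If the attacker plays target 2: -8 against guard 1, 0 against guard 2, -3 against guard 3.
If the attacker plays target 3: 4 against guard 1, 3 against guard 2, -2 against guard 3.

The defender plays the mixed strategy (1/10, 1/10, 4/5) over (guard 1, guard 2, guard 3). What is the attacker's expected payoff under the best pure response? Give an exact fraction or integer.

target 1: (2)·(1/10) + (8)·(1/10) + (0)·(4/5) = 1.
target 2: (-8)·(1/10) + (0)·(1/10) + (-3)·(4/5) = -16/5.
target 3: (4)·(1/10) + (3)·(1/10) + (-2)·(4/5) = -9/10.
The best pure response is target 1 with expected payoff 1.

1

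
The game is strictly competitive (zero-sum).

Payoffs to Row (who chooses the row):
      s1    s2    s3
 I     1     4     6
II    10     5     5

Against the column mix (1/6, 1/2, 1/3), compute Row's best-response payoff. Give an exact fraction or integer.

35/6

I: (1)·(1/6) + (4)·(1/2) + (6)·(1/3) = 25/6.
II: (10)·(1/6) + (5)·(1/2) + (5)·(1/3) = 35/6.
The best pure response is II with expected payoff 35/6.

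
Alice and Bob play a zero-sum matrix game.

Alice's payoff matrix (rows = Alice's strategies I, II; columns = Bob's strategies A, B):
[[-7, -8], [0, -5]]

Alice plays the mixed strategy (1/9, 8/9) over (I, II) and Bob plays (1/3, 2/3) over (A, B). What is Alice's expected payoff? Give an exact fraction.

-103/27

Against (1/3, 2/3), each row's expected payoff is I: -23/3; II: -10/3.
Taking the (1/9, 8/9)-weighted average: (1/9)·(-23/3) + (8/9)·(-10/3) = -103/27.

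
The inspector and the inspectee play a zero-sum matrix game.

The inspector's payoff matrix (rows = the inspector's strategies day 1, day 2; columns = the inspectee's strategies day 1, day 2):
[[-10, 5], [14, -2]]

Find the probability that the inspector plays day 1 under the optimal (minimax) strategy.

Row minima are -10 and -2, so the inspector's maximin is -2; column maxima are 14 and 5, so the inspectee's minimax is 5. These differ, so the equilibrium is in mixed strategies.
Let the inspector play day 1 with probability p. The inspectee is indifferent when −10p + 14(1−p) = 5p − 2(1−p), giving p = 16/31.

16/31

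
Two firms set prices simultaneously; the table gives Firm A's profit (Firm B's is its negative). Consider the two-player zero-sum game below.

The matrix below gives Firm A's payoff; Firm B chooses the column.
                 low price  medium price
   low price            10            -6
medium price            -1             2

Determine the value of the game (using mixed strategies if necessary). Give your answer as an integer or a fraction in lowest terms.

14/19

Row minima are -6 and -1, so Firm A's maximin is -1; column maxima are 10 and 2, so Firm B's minimax is 2. These differ, so the equilibrium is in mixed strategies.
Let Firm A play low price with probability p. Firm B is indifferent when 10p − (1−p) = −6p + 2(1−p), giving p = 3/19.
Let Firm B play low price with probability q. Firm A is indifferent when 10q − 6(1−q) = −q + 2(1−q), giving q = 8/19.
The value is 10·(8/19) + (-6)·(11/19) = 14/19.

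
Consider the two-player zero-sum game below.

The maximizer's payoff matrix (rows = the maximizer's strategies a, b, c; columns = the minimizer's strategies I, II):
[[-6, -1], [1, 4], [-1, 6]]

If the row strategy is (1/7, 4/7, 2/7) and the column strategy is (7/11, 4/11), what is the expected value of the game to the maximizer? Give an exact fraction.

Against (7/11, 4/11), each row's expected payoff is a: -46/11; b: 23/11; c: 17/11.
Taking the (1/7, 4/7, 2/7)-weighted average: (1/7)·(-46/11) + (4/7)·(23/11) + (2/7)·(17/11) = 80/77.

80/77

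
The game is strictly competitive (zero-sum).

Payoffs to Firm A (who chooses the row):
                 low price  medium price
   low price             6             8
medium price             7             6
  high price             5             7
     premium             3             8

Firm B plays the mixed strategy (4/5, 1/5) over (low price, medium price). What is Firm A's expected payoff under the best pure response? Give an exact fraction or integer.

34/5

low price: (6)·(4/5) + (8)·(1/5) = 32/5.
medium price: (7)·(4/5) + (6)·(1/5) = 34/5.
high price: (5)·(4/5) + (7)·(1/5) = 27/5.
premium: (3)·(4/5) + (8)·(1/5) = 4.
The best pure response is medium price with expected payoff 34/5.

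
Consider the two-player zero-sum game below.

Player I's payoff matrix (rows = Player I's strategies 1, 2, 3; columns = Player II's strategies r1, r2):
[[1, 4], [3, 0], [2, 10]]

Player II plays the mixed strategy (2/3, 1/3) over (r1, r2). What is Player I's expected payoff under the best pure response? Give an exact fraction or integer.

1: (1)·(2/3) + (4)·(1/3) = 2.
2: (3)·(2/3) + (0)·(1/3) = 2.
3: (2)·(2/3) + (10)·(1/3) = 14/3.
The best pure response is 3 with expected payoff 14/3.

14/3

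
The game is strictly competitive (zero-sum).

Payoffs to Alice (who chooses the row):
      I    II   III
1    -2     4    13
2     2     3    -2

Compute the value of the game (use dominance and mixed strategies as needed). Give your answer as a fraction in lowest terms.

22/19

Column II is strictly dominated by I for Bob (it gives Alice more in every row).
The remaining 2×2 game on (1, 2) × (I, III) has no saddle point. Let Alice play 1 with probability p; indifference gives −2p + 2(1−p) = 13p − 2(1−p), so p = 4/19.
Similarly Bob's optimal q on I is 15/19, and the value is -2·(15/19) + (13)·(4/19) = 22/19.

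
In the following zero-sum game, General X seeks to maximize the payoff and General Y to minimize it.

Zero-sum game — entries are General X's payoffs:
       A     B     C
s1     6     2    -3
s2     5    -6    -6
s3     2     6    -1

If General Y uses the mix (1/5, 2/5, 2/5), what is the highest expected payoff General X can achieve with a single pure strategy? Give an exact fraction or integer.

s1: (6)·(1/5) + (2)·(2/5) + (-3)·(2/5) = 4/5.
s2: (5)·(1/5) + (-6)·(2/5) + (-6)·(2/5) = -19/5.
s3: (2)·(1/5) + (6)·(2/5) + (-1)·(2/5) = 12/5.
The best pure response is s3 with expected payoff 12/5.

12/5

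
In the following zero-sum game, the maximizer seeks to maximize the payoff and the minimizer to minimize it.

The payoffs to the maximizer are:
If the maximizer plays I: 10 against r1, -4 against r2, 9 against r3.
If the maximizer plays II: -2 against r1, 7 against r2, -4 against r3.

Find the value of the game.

Column r1 is strictly dominated by r3 for the minimizer (it gives the maximizer more in every row).
The remaining 2×2 game on (I, II) × (r2, r3) has no saddle point. Let the maximizer play I with probability p; indifference gives −4p + 7(1−p) = 9p − 4(1−p), so p = 11/24.
Similarly the minimizer's optimal q on r2 is 13/24, and the value is -4·(13/24) + (9)·(11/24) = 47/24.

47/24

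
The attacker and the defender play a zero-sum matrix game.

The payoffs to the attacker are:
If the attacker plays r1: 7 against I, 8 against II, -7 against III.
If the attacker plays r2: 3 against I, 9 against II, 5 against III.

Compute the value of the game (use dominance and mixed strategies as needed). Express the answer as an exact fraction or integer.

Column II is strictly dominated by I for the defender (it gives the attacker more in every row).
The remaining 2×2 game on (r1, r2) × (I, III) has no saddle point. Let the attacker play r1 with probability p; indifference gives 7p + 3(1−p) = −7p + 5(1−p), so p = 1/8.
Similarly the defender's optimal q on I is 3/4, and the value is 7·(3/4) + (-7)·(1/4) = 7/2.

7/2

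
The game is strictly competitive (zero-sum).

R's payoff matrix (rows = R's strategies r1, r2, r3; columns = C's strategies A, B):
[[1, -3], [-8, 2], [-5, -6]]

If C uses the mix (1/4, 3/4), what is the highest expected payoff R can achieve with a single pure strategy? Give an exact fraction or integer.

r1: (1)·(1/4) + (-3)·(3/4) = -2.
r2: (-8)·(1/4) + (2)·(3/4) = -1/2.
r3: (-5)·(1/4) + (-6)·(3/4) = -23/4.
The best pure response is r2 with expected payoff -1/2.

-1/2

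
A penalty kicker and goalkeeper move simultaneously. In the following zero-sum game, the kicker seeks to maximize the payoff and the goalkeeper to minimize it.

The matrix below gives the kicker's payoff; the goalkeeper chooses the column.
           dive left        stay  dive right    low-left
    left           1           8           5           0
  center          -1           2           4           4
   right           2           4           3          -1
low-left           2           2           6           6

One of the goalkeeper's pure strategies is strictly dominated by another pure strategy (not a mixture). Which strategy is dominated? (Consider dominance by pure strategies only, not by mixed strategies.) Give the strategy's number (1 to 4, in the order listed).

3

The goalkeeper prefers columns that give the kicker less. Compare dive right with dive left: 1 < 5, -1 < 4, 2 < 3, 2 < 6.
So dive left strictly dominates dive right for the goalkeeper; dive right is strictly dominated.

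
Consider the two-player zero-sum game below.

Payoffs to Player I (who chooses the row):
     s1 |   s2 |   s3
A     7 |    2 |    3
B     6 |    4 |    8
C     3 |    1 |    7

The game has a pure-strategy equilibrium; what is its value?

Row minima: 2, 4, 1 → Player I's maximin is 4.
Column maxima: 7, 4, 8 → Player II's minimax is 4.
They coincide at (B, s2), so the value is 4.

4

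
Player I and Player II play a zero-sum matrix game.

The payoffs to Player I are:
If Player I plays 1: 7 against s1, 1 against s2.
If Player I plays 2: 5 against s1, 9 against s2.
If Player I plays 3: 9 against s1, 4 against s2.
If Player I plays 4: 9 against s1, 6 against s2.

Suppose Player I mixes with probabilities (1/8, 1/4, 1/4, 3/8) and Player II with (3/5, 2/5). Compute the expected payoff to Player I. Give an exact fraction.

69/10

Against (3/5, 2/5), each row's expected payoff is 1: 23/5; 2: 33/5; 3: 7; 4: 39/5.
Taking the (1/8, 1/4, 1/4, 3/8)-weighted average: (1/8)·(23/5) + (1/4)·(33/5) + (1/4)·(7) + (3/8)·(39/5) = 69/10.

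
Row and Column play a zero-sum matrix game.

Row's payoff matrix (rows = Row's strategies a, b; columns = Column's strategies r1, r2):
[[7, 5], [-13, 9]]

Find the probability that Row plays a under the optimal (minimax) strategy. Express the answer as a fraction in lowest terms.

11/12

Row minima are 5 and -13, so Row's maximin is 5; column maxima are 7 and 9, so Column's minimax is 7. These differ, so the equilibrium is in mixed strategies.
Let Row play a with probability p. Column is indifferent when 7p − 13(1−p) = 5p + 9(1−p), giving p = 11/12.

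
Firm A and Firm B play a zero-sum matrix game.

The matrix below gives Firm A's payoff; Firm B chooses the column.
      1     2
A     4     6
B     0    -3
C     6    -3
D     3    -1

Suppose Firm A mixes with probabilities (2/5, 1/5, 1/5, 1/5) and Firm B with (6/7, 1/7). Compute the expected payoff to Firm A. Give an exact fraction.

Against (6/7, 1/7), each row's expected payoff is A: 30/7; B: -3/7; C: 33/7; D: 17/7.
Taking the (2/5, 1/5, 1/5, 1/5)-weighted average: (2/5)·(30/7) + (1/5)·(-3/7) + (1/5)·(33/7) + (1/5)·(17/7) = 107/35.

107/35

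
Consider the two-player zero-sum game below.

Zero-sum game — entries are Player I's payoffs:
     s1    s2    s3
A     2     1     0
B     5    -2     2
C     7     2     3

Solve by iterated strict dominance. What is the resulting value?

2

Row B is strictly dominated by row C (7>5, 2>-2, 3>2); eliminate B.
Column s1 is strictly dominated by s2 for Player II (1<2, 2<7); eliminate s1.
Row A is strictly dominated by row C (2>1, 3>0); eliminate A.
Column s3 is strictly dominated by s2 for Player II (2<3); eliminate s3.
Only (C, s2) remains, with payoff 2.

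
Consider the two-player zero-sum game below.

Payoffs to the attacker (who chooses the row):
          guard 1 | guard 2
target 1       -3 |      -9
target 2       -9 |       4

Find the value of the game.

-93/19

Row minima are -9 and -9, so the attacker's maximin is -9; column maxima are -3 and 4, so the defender's minimax is -3. These differ, so the equilibrium is in mixed strategies.
Let the attacker play target 1 with probability p. The defender is indifferent when −3p − 9(1−p) = −9p + 4(1−p), giving p = 13/19.
Let the defender play guard 1 with probability q. The attacker is indifferent when −3q − 9(1−q) = −9q + 4(1−q), giving q = 13/19.
The value is -3·(13/19) + (-9)·(6/19) = -93/19.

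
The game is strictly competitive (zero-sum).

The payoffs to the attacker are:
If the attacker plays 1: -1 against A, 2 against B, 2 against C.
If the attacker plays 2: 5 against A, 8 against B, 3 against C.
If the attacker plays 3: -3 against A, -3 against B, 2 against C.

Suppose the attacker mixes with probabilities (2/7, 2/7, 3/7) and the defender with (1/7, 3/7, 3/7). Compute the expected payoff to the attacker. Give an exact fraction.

80/49

Against (1/7, 3/7, 3/7), each row's expected payoff is 1: 11/7; 2: 38/7; 3: -6/7.
Taking the (2/7, 2/7, 3/7)-weighted average: (2/7)·(11/7) + (2/7)·(38/7) + (3/7)·(-6/7) = 80/49.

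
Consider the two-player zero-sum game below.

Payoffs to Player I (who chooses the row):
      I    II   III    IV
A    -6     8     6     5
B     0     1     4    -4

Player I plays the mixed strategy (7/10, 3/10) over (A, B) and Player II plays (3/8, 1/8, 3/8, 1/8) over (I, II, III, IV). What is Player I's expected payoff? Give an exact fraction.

Against (3/8, 1/8, 3/8, 1/8), each row's expected payoff is A: 13/8; B: 9/8.
Taking the (7/10, 3/10)-weighted average: (7/10)·(13/8) + (3/10)·(9/8) = 59/40.

59/40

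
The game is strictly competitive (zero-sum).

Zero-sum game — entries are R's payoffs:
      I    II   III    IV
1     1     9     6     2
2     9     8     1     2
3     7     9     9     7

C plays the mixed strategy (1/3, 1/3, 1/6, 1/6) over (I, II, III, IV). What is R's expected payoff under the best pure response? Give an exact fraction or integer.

1: (1)·(1/3) + (9)·(1/3) + (6)·(1/6) + (2)·(1/6) = 14/3.
2: (9)·(1/3) + (8)·(1/3) + (1)·(1/6) + (2)·(1/6) = 37/6.
3: (7)·(1/3) + (9)·(1/3) + (9)·(1/6) + (7)·(1/6) = 8.
The best pure response is 3 with expected payoff 8.

8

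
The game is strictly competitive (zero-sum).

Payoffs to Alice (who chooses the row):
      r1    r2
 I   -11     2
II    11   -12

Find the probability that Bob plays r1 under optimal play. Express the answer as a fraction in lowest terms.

7/18

Row minima are -11 and -12, so Alice's maximin is -11; column maxima are 11 and 2, so Bob's minimax is 2. These differ, so the equilibrium is in mixed strategies.
Let Bob play r1 with probability q. Alice is indifferent when −11q + 2(1−q) = 11q − 12(1−q), giving q = 7/18.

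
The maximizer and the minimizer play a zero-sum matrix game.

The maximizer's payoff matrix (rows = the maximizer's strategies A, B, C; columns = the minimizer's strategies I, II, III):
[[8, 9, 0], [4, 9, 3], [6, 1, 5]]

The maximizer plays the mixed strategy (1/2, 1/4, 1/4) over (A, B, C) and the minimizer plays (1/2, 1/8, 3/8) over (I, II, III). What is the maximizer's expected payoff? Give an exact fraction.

39/8

Against (1/2, 1/8, 3/8), each row's expected payoff is A: 41/8; B: 17/4; C: 5.
Taking the (1/2, 1/4, 1/4)-weighted average: (1/2)·(41/8) + (1/4)·(17/4) + (1/4)·(5) = 39/8.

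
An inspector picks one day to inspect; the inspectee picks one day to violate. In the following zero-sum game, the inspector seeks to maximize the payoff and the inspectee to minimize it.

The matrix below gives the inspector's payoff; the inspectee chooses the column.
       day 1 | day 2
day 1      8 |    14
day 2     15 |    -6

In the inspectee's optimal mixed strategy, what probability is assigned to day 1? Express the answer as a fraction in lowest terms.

Row minima are 8 and -6, so the inspector's maximin is 8; column maxima are 15 and 14, so the inspectee's minimax is 14. These differ, so the equilibrium is in mixed strategies.
Let the inspectee play day 1 with probability q. The inspector is indifferent when 8q + 14(1−q) = 15q − 6(1−q), giving q = 20/27.

20/27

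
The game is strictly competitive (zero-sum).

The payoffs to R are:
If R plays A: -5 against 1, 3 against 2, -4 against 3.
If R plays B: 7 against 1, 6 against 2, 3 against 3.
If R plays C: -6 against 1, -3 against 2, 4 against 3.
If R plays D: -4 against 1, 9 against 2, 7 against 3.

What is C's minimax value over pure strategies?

7

The worst case (largest entry) in each column is 1: 7, 2: 9, 3: 7.
The best (smallest) of these is 7.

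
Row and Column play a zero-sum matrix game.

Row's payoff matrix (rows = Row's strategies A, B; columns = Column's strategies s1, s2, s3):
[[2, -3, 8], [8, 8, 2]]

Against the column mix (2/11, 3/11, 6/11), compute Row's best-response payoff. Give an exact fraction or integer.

A: (2)·(2/11) + (-3)·(3/11) + (8)·(6/11) = 43/11.
B: (8)·(2/11) + (8)·(3/11) + (2)·(6/11) = 52/11.
The best pure response is B with expected payoff 52/11.

52/11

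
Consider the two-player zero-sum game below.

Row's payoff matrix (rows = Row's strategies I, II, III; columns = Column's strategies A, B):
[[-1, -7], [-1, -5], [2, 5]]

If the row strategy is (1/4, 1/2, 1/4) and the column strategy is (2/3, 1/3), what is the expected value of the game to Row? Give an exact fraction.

Against (2/3, 1/3), each row's expected payoff is I: -3; II: -7/3; III: 3.
Taking the (1/4, 1/2, 1/4)-weighted average: (1/4)·(-3) + (1/2)·(-7/3) + (1/4)·(3) = -7/6.

-7/6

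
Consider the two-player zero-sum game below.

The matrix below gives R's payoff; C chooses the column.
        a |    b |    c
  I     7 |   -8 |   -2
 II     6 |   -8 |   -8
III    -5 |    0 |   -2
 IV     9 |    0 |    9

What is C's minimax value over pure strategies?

0

The worst case (largest entry) in each column is a: 9, b: 0, c: 9.
The best (smallest) of these is 0.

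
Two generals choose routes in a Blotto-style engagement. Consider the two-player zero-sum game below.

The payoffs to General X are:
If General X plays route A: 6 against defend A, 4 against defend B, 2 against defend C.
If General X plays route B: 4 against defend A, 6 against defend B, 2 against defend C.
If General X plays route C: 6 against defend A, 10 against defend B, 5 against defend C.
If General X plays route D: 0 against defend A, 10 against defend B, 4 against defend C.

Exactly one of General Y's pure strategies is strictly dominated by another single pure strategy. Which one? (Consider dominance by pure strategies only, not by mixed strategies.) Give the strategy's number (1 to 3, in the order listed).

2

General Y prefers columns that give General X less. Compare defend B with defend C: 2 < 4, 2 < 6, 5 < 10, 4 < 10.
So defend C strictly dominates defend B for General Y; defend B is strictly dominated.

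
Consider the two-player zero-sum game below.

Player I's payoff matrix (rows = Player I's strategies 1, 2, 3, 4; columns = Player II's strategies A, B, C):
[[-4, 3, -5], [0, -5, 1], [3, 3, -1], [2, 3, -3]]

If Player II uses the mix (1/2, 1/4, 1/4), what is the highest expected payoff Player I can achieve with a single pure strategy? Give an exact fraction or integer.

2

1: (-4)·(1/2) + (3)·(1/4) + (-5)·(1/4) = -5/2.
2: (0)·(1/2) + (-5)·(1/4) + (1)·(1/4) = -1.
3: (3)·(1/2) + (3)·(1/4) + (-1)·(1/4) = 2.
4: (2)·(1/2) + (3)·(1/4) + (-3)·(1/4) = 1.
The best pure response is 3 with expected payoff 2.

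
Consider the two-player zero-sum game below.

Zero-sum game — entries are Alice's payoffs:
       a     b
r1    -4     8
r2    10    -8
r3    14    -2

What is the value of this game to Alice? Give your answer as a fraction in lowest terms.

Row r2 is strictly dominated by row r3, so Alice never plays it.
The remaining 2×2 game on (r1, r3) × (a, b) has no saddle point. Let Alice play r1 with probability p; indifference gives −4p + 14(1−p) = 8p − 2(1−p), so p = 4/7.
Similarly Bob's optimal q on a is 5/14, and the value is -4·(5/14) + (8)·(9/14) = 26/7.

26/7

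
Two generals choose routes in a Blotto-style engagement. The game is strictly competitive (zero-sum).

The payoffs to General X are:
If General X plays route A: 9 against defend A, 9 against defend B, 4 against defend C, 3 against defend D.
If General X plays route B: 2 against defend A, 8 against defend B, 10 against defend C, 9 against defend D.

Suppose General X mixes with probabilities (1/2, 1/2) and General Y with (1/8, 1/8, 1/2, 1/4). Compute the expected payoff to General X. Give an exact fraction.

Against (1/8, 1/8, 1/2, 1/4), each row's expected payoff is route A: 5; route B: 17/2.
Taking the (1/2, 1/2)-weighted average: (1/2)·(5) + (1/2)·(17/2) = 27/4.

27/4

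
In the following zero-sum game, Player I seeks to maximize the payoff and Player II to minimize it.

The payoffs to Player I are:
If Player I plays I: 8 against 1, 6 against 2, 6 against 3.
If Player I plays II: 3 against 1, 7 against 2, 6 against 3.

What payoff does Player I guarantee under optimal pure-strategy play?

6

Row minima: 6, 3 → Player I's maximin is 6.
Column maxima: 8, 7, 6 → Player II's minimax is 6.
They coincide at (I, 3), so the value is 6.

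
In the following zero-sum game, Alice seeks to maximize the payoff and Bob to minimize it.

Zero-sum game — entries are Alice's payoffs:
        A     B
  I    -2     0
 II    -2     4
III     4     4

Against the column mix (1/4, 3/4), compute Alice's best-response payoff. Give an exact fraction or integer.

4

I: (-2)·(1/4) + (0)·(3/4) = -1/2.
II: (-2)·(1/4) + (4)·(3/4) = 5/2.
III: (4)·(1/4) + (4)·(3/4) = 4.
The best pure response is III with expected payoff 4.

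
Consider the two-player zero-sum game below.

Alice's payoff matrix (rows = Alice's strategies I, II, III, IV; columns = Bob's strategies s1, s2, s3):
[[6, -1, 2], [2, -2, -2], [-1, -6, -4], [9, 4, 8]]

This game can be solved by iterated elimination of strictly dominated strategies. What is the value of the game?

Column s1 is strictly dominated by s2 for Bob (-1<6, -2<2, -6<-1, 4<9); eliminate s1.
Row II is strictly dominated by row I (-1>-2, 2>-2); eliminate II.
Column s3 is strictly dominated by s2 for Bob (-1<2, -6<-4, 4<8); eliminate s3.
Row III is strictly dominated by row I (-1>-6); eliminate III.
Row I is strictly dominated by row IV (4>-1); eliminate I.
Only (IV, s2) remains, with payoff 4.

4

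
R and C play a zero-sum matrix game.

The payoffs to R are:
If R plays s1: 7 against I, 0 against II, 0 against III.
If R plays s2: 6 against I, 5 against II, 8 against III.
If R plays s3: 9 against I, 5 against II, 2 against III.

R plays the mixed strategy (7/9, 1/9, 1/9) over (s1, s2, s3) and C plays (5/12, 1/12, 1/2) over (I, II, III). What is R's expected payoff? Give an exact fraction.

65/18

Against (5/12, 1/12, 1/2), each row's expected payoff is s1: 35/12; s2: 83/12; s3: 31/6.
Taking the (7/9, 1/9, 1/9)-weighted average: (7/9)·(35/12) + (1/9)·(83/12) + (1/9)·(31/6) = 65/18.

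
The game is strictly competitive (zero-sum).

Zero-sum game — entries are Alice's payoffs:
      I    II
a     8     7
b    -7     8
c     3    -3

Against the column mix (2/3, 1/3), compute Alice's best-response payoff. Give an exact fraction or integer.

23/3

a: (8)·(2/3) + (7)·(1/3) = 23/3.
b: (-7)·(2/3) + (8)·(1/3) = -2.
c: (3)·(2/3) + (-3)·(1/3) = 1.
The best pure response is a with expected payoff 23/3.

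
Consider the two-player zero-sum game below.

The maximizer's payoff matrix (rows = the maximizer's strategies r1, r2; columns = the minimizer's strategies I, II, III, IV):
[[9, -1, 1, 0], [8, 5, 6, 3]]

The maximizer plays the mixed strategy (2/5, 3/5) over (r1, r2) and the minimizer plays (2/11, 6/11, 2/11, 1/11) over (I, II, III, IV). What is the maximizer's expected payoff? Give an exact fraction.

Against (2/11, 6/11, 2/11, 1/11), each row's expected payoff is r1: 14/11; r2: 61/11.
Taking the (2/5, 3/5)-weighted average: (2/5)·(14/11) + (3/5)·(61/11) = 211/55.

211/55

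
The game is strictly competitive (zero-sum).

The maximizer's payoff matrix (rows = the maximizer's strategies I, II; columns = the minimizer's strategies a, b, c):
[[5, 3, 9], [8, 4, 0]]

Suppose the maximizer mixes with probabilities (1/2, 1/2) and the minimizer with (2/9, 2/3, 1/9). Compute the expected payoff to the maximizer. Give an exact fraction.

Against (2/9, 2/3, 1/9), each row's expected payoff is I: 37/9; II: 40/9.
Taking the (1/2, 1/2)-weighted average: (1/2)·(37/9) + (1/2)·(40/9) = 77/18.

77/18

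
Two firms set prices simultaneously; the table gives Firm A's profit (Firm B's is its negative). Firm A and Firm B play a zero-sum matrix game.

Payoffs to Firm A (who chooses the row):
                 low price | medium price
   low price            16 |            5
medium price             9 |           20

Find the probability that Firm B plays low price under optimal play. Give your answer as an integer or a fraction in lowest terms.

15/22

Row minima are 5 and 9, so Firm A's maximin is 9; column maxima are 16 and 20, so Firm B's minimax is 16. These differ, so the equilibrium is in mixed strategies.
Let Firm B play low price with probability q. Firm A is indifferent when 16q + 5(1−q) = 9q + 20(1−q), giving q = 15/22.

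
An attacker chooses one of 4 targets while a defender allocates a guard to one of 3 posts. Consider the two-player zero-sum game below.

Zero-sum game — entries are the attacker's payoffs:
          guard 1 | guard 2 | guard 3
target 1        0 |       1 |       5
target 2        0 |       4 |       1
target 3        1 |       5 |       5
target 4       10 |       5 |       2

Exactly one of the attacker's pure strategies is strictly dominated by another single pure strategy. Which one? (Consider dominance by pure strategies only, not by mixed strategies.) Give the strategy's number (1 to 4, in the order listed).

2

Compare target 2 with target 3: 1 > 0, 5 > 4, 5 > 1.
So target 3 strictly dominates target 2 for the attacker; target 2 is strictly dominated.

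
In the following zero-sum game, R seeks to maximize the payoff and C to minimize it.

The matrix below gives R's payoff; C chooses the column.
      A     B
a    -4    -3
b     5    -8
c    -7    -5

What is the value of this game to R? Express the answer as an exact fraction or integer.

Row c is strictly dominated by row a, so R never plays it.
The remaining 2×2 game on (a, b) × (A, B) has no saddle point. Let R play a with probability p; indifference gives −4p + 5(1−p) = −3p − 8(1−p), so p = 13/14.
Similarly C's optimal q on A is 5/14, and the value is -4·(5/14) + (-3)·(9/14) = -47/14.

-47/14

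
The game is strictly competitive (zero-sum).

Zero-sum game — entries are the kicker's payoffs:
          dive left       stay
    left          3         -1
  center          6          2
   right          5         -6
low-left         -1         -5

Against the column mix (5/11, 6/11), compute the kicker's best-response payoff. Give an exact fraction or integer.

42/11

left: (3)·(5/11) + (-1)·(6/11) = 9/11.
center: (6)·(5/11) + (2)·(6/11) = 42/11.
right: (5)·(5/11) + (-6)·(6/11) = -1.
low-left: (-1)·(5/11) + (-5)·(6/11) = -35/11.
The best pure response is center with expected payoff 42/11.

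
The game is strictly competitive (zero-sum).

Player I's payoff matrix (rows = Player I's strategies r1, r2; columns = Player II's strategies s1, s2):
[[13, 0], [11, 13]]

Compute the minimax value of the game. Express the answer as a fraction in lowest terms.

Row minima are 0 and 11, so Player I's maximin is 11; column maxima are 13 and 13, so Player II's minimax is 13. These differ, so the equilibrium is in mixed strategies.
Let Player I play r1 with probability p. Player II is indifferent when 13p + 11(1−p) = 13(1−p), giving p = 2/15.
Let Player II play s1 with probability q. Player I is indifferent when 13q = 11q + 13(1−q), giving q = 13/15.
The value is 13·(13/15) + (0)·(2/15) = 169/15.

169/15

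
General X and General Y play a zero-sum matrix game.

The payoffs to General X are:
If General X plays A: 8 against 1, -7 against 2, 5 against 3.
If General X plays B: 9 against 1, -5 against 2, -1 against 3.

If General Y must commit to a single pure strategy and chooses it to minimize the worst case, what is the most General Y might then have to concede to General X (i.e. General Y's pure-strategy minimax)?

The worst case (largest entry) in each column is 1: 9, 2: -5, 3: 5.
The best (smallest) of these is -5.

-5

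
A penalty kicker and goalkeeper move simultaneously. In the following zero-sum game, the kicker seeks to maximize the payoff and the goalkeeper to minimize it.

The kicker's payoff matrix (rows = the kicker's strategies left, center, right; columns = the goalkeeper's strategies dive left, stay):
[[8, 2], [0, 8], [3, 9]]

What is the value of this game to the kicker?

11/2

Row center is strictly dominated by row right, so the kicker never plays it.
The remaining 2×2 game on (left, right) × (dive left, stay) has no saddle point. Let the kicker play left with probability p; indifference gives 8p + 3(1−p) = 2p + 9(1−p), so p = 1/2.
Similarly the goalkeeper's optimal q on dive left is 7/12, and the value is 8·(7/12) + (2)·(5/12) = 11/2.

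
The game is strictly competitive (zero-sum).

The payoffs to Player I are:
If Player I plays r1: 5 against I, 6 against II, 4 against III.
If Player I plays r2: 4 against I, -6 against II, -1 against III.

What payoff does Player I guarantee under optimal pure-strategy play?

4

Row minima: 4, -6 → Player I's maximin is 4.
Column maxima: 5, 6, 4 → Player II's minimax is 4.
They coincide at (r1, III), so the value is 4.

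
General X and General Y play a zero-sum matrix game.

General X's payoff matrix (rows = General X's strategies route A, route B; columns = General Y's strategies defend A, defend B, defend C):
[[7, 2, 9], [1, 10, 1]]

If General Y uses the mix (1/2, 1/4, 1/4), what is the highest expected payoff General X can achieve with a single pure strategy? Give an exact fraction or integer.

route A: (7)·(1/2) + (2)·(1/4) + (9)·(1/4) = 25/4.
route B: (1)·(1/2) + (10)·(1/4) + (1)·(1/4) = 13/4.
The best pure response is route A with expected payoff 25/4.

25/4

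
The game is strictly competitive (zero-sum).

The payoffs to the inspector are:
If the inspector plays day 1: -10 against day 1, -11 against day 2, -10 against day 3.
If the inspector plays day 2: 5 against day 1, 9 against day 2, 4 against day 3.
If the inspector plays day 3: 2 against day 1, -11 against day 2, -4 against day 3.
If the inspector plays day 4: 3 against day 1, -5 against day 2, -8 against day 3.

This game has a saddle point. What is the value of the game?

Row minima: -11, 4, -11, -8 → the inspector's maximin is 4.
Column maxima: 5, 9, 4 → the inspectee's minimax is 4.
They coincide at (day 2, day 3), so the value is 4.

4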